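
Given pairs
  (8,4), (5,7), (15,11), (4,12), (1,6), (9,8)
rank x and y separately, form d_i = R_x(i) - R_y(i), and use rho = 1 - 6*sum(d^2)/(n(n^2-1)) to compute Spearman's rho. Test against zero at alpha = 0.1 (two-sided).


Step 1: Rank x and y separately (midranks; no ties here).
rank(x): 8->4, 5->3, 15->6, 4->2, 1->1, 9->5
rank(y): 4->1, 7->3, 11->5, 12->6, 6->2, 8->4
Step 2: d_i = R_x(i) - R_y(i); compute d_i^2.
  (4-1)^2=9, (3-3)^2=0, (6-5)^2=1, (2-6)^2=16, (1-2)^2=1, (5-4)^2=1
sum(d^2) = 28.
Step 3: rho = 1 - 6*28 / (6*(6^2 - 1)) = 1 - 168/210 = 0.200000.
Step 4: Under H0, t = rho * sqrt((n-2)/(1-rho^2)) = 0.4082 ~ t(4).
Step 5: Two-sided p-value from the t-distribution with 4 df = 0.704000.
Step 6: alpha = 0.1. fail to reject H0.

rho = 0.2000, p = 0.704000, fail to reject H0 at alpha = 0.1.


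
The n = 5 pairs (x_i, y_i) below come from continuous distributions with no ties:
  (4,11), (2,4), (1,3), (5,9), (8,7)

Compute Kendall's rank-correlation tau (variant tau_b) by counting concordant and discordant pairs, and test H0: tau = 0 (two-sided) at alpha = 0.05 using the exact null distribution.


Step 1: Enumerate the 10 unordered pairs (i,j) with i<j and classify each by sign(x_j-x_i) * sign(y_j-y_i).
  (1,2):dx=-2,dy=-7->C; (1,3):dx=-3,dy=-8->C; (1,4):dx=+1,dy=-2->D; (1,5):dx=+4,dy=-4->D
  (2,3):dx=-1,dy=-1->C; (2,4):dx=+3,dy=+5->C; (2,5):dx=+6,dy=+3->C; (3,4):dx=+4,dy=+6->C
  (3,5):dx=+7,dy=+4->C; (4,5):dx=+3,dy=-2->D
Step 2: C = 7, D = 3, total pairs = 10.
Step 3: tau = (C - D)/(n(n-1)/2) = (7 - 3)/10 = 0.400000.
Step 4: Exact two-sided p-value (enumerate n! = 120 permutations of y under H0): p = 0.483333.
Step 5: alpha = 0.05. fail to reject H0.

tau_b = 0.4000 (C=7, D=3), p = 0.483333, fail to reject H0.


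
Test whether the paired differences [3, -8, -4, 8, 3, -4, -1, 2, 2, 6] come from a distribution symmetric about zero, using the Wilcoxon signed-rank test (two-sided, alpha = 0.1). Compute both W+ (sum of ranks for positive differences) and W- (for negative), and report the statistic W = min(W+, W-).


Step 1: Drop any zero differences (none here) and take |d_i|.
|d| = [3, 8, 4, 8, 3, 4, 1, 2, 2, 6]
Step 2: Midrank |d_i| (ties get averaged ranks).
ranks: |3|->4.5, |8|->9.5, |4|->6.5, |8|->9.5, |3|->4.5, |4|->6.5, |1|->1, |2|->2.5, |2|->2.5, |6|->8
Step 3: Attach original signs; sum ranks with positive sign and with negative sign.
W+ = 4.5 + 9.5 + 4.5 + 2.5 + 2.5 + 8 = 31.5
W- = 9.5 + 6.5 + 6.5 + 1 = 23.5
(Check: W+ + W- = 55 should equal n(n+1)/2 = 55.)
Step 4: Test statistic W = min(W+, W-) = 23.5.
Step 5: Ties in |d|, so use the tie-corrected normal approximation.
        E[W] = n(n+1)/4 = 10*11/4 = 27.5.
        Tie groups: |d|=2 (t=2), |d|=3 (t=2), |d|=4 (t=2), |d|=8 (t=2); sum(t^3 - t) = 24.
        Var[W] = n(n+1)(2n+1)/24 - sum(t^3-t)/48 = 2310/24 - 24/48 = 95.75.
        z = (W - E[W]) / sqrt(Var[W]) = (23.5 - 27.5) / 9.7852 = -0.4088.
        Two-sided p = 2*Phi(z) = 0.682700.
Step 6: alpha = 0.1. fail to reject H0.

W+ = 31.5, W- = 23.5, W = min = 23.5, p = 0.682700, fail to reject H0.


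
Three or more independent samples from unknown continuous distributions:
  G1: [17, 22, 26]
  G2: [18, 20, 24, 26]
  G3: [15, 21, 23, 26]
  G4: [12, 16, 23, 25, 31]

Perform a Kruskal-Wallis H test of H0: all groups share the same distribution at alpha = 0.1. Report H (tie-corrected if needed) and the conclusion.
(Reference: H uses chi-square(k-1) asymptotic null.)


Step 1: Combine all N = 16 observations and assign midranks.
sorted (value, group, rank): (12,G4,1), (15,G3,2), (16,G4,3), (17,G1,4), (18,G2,5), (20,G2,6), (21,G3,7), (22,G1,8), (23,G3,9.5), (23,G4,9.5), (24,G2,11), (25,G4,12), (26,G1,14), (26,G2,14), (26,G3,14), (31,G4,16)
Step 2: Sum ranks within each group.
R_1 = 26 (n_1 = 3)
R_2 = 36 (n_2 = 4)
R_3 = 32.5 (n_3 = 4)
R_4 = 41.5 (n_4 = 5)
Step 3: H = 12/(N(N+1)) * sum(R_i^2/n_i) - 3(N+1)
     = 12/(16*17) * (26^2/3 + 36^2/4 + 32.5^2/4 + 41.5^2/5) - 3*17
     = 0.044118 * 1157.85 - 51
     = 0.081434.
Step 4: Ties present; correction factor C = 1 - 30/(16^3 - 16) = 0.992647. Corrected H = 0.081434 / 0.992647 = 0.082037.
Step 5: Under H0, H ~ chi^2(3); p-value = 0.993902.
Step 6: alpha = 0.1. fail to reject H0.

H = 0.0820, df = 3, p = 0.993902, fail to reject H0.


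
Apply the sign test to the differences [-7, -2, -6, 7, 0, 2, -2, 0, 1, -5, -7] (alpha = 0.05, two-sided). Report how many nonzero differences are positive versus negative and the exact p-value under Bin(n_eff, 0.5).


Step 1: Discard zero differences. Original n = 11; n_eff = number of nonzero differences = 9.
Nonzero differences (with sign): -7, -2, -6, +7, +2, -2, +1, -5, -7
Step 2: Count signs: positive = 3, negative = 6.
Step 3: Under H0: P(positive) = 0.5, so the number of positives S ~ Bin(9, 0.5).
Step 4: Two-sided exact p-value = sum of Bin(9,0.5) probabilities at or below the observed probability = 0.507812.
Step 5: alpha = 0.05. fail to reject H0.

n_eff = 9, pos = 3, neg = 6, p = 0.507812, fail to reject H0.


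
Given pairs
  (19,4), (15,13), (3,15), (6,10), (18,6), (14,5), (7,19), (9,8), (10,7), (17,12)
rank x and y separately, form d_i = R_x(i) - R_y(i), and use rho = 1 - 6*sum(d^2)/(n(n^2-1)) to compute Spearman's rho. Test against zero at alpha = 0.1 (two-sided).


Step 1: Rank x and y separately (midranks; no ties here).
rank(x): 19->10, 15->7, 3->1, 6->2, 18->9, 14->6, 7->3, 9->4, 10->5, 17->8
rank(y): 4->1, 13->8, 15->9, 10->6, 6->3, 5->2, 19->10, 8->5, 7->4, 12->7
Step 2: d_i = R_x(i) - R_y(i); compute d_i^2.
  (10-1)^2=81, (7-8)^2=1, (1-9)^2=64, (2-6)^2=16, (9-3)^2=36, (6-2)^2=16, (3-10)^2=49, (4-5)^2=1, (5-4)^2=1, (8-7)^2=1
sum(d^2) = 266.
Step 3: rho = 1 - 6*266 / (10*(10^2 - 1)) = 1 - 1596/990 = -0.612121.
Step 4: Under H0, t = rho * sqrt((n-2)/(1-rho^2)) = -2.1895 ~ t(8).
Step 5: Two-sided p-value from the t-distribution with 8 df = 0.059972.
Step 6: alpha = 0.1. reject H0.

rho = -0.6121, p = 0.059972, reject H0 at alpha = 0.1.


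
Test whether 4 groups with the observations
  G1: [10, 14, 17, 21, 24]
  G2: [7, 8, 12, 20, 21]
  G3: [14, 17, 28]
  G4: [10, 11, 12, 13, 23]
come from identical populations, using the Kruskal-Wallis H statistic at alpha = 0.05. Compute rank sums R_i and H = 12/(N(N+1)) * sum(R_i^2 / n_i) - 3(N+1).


Step 1: Combine all N = 18 observations and assign midranks.
sorted (value, group, rank): (7,G2,1), (8,G2,2), (10,G1,3.5), (10,G4,3.5), (11,G4,5), (12,G2,6.5), (12,G4,6.5), (13,G4,8), (14,G1,9.5), (14,G3,9.5), (17,G1,11.5), (17,G3,11.5), (20,G2,13), (21,G1,14.5), (21,G2,14.5), (23,G4,16), (24,G1,17), (28,G3,18)
Step 2: Sum ranks within each group.
R_1 = 56 (n_1 = 5)
R_2 = 37 (n_2 = 5)
R_3 = 39 (n_3 = 3)
R_4 = 39 (n_4 = 5)
Step 3: H = 12/(N(N+1)) * sum(R_i^2/n_i) - 3(N+1)
     = 12/(18*19) * (56^2/5 + 37^2/5 + 39^2/3 + 39^2/5) - 3*19
     = 0.035088 * 1712.2 - 57
     = 3.077193.
Step 4: Ties present; correction factor C = 1 - 30/(18^3 - 18) = 0.994840. Corrected H = 3.077193 / 0.994840 = 3.093154.
Step 5: Under H0, H ~ chi^2(3); p-value = 0.377485.
Step 6: alpha = 0.05. fail to reject H0.

H = 3.0932, df = 3, p = 0.377485, fail to reject H0.


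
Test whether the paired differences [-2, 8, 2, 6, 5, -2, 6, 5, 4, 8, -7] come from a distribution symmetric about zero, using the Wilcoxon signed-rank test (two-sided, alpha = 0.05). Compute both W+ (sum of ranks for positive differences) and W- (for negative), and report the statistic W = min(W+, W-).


Step 1: Drop any zero differences (none here) and take |d_i|.
|d| = [2, 8, 2, 6, 5, 2, 6, 5, 4, 8, 7]
Step 2: Midrank |d_i| (ties get averaged ranks).
ranks: |2|->2, |8|->10.5, |2|->2, |6|->7.5, |5|->5.5, |2|->2, |6|->7.5, |5|->5.5, |4|->4, |8|->10.5, |7|->9
Step 3: Attach original signs; sum ranks with positive sign and with negative sign.
W+ = 10.5 + 2 + 7.5 + 5.5 + 7.5 + 5.5 + 4 + 10.5 = 53
W- = 2 + 2 + 9 = 13
(Check: W+ + W- = 66 should equal n(n+1)/2 = 66.)
Step 4: Test statistic W = min(W+, W-) = 13.
Step 5: Ties in |d|, so use the tie-corrected normal approximation.
        E[W] = n(n+1)/4 = 11*12/4 = 33.
        Tie groups: |d|=2 (t=3), |d|=5 (t=2), |d|=6 (t=2), |d|=8 (t=2); sum(t^3 - t) = 42.
        Var[W] = n(n+1)(2n+1)/24 - sum(t^3-t)/48 = 3036/24 - 42/48 = 125.625.
        z = (W - E[W]) / sqrt(Var[W]) = (13 - 33) / 11.2083 = -1.7844.
        Two-sided p = 2*Phi(z) = 0.074359.
Step 6: alpha = 0.05. fail to reject H0.

W+ = 53, W- = 13, W = min = 13, p = 0.074359, fail to reject H0.


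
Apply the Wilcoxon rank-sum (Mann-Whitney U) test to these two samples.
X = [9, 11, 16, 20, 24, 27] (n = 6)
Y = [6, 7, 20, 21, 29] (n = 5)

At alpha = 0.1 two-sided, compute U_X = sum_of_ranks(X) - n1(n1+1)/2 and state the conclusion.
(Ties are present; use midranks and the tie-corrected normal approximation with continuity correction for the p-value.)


Step 1: Combine and sort all 11 observations; assign midranks.
sorted (value, group): (6,Y), (7,Y), (9,X), (11,X), (16,X), (20,X), (20,Y), (21,Y), (24,X), (27,X), (29,Y)
ranks: 6->1, 7->2, 9->3, 11->4, 16->5, 20->6.5, 20->6.5, 21->8, 24->9, 27->10, 29->11
Step 2: Rank sum for X: R1 = 3 + 4 + 5 + 6.5 + 9 + 10 = 37.5.
Step 3: U_X = R1 - n1(n1+1)/2 = 37.5 - 6*7/2 = 37.5 - 21 = 16.5.
       U_Y = n1*n2 - U_X = 30 - 16.5 = 13.5.
Step 4: Ties are present, so use the tie-corrected normal approximation (with continuity correction) for the p-value.
Step 5: p-value = 0.854805; compare to alpha = 0.1. fail to reject H0.

U_X = 16.5, p = 0.854805, fail to reject H0 at alpha = 0.1.


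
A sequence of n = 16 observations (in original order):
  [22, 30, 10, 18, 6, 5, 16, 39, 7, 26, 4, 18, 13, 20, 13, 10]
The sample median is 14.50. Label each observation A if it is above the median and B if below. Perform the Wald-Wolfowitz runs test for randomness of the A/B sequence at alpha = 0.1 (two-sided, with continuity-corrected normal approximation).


Step 1: Compute median = 14.50; label A = above, B = below.
Labels in order: AABABBAABABABABB  (n_A = 8, n_B = 8)
Step 2: Count runs R = 12.
Step 3: Under H0 (random ordering), E[R] = 2*n_A*n_B/(n_A+n_B) + 1 = 2*8*8/16 + 1 = 9.0000.
        Var[R] = 2*n_A*n_B*(2*n_A*n_B - n_A - n_B) / ((n_A+n_B)^2 * (n_A+n_B-1)) = 14336/3840 = 3.7333.
        SD[R] = 1.9322.
Step 4: Continuity-corrected z = (R - 0.5 - E[R]) / SD[R] = (12 - 0.5 - 9.0000) / 1.9322 = 1.2939.
Step 5: Two-sided p-value via normal approximation = 2*(1 - Phi(|z|)) = 0.195709.
Step 6: alpha = 0.1. fail to reject H0.

R = 12, z = 1.2939, p = 0.195709, fail to reject H0.


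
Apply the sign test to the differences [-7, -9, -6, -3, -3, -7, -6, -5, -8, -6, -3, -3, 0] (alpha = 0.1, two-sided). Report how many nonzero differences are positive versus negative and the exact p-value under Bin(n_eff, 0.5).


Step 1: Discard zero differences. Original n = 13; n_eff = number of nonzero differences = 12.
Nonzero differences (with sign): -7, -9, -6, -3, -3, -7, -6, -5, -8, -6, -3, -3
Step 2: Count signs: positive = 0, negative = 12.
Step 3: Under H0: P(positive) = 0.5, so the number of positives S ~ Bin(12, 0.5).
Step 4: Two-sided exact p-value = sum of Bin(12,0.5) probabilities at or below the observed probability = 0.000488.
Step 5: alpha = 0.1. reject H0.

n_eff = 12, pos = 0, neg = 12, p = 0.000488, reject H0.


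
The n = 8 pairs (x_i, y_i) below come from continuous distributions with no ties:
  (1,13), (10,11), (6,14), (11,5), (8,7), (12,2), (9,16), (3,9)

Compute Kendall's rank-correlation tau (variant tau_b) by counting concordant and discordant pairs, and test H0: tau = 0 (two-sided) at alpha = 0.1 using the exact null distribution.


Step 1: Enumerate the 28 unordered pairs (i,j) with i<j and classify each by sign(x_j-x_i) * sign(y_j-y_i).
  (1,2):dx=+9,dy=-2->D; (1,3):dx=+5,dy=+1->C; (1,4):dx=+10,dy=-8->D; (1,5):dx=+7,dy=-6->D
  (1,6):dx=+11,dy=-11->D; (1,7):dx=+8,dy=+3->C; (1,8):dx=+2,dy=-4->D; (2,3):dx=-4,dy=+3->D
  (2,4):dx=+1,dy=-6->D; (2,5):dx=-2,dy=-4->C; (2,6):dx=+2,dy=-9->D; (2,7):dx=-1,dy=+5->D
  (2,8):dx=-7,dy=-2->C; (3,4):dx=+5,dy=-9->D; (3,5):dx=+2,dy=-7->D; (3,6):dx=+6,dy=-12->D
  (3,7):dx=+3,dy=+2->C; (3,8):dx=-3,dy=-5->C; (4,5):dx=-3,dy=+2->D; (4,6):dx=+1,dy=-3->D
  (4,7):dx=-2,dy=+11->D; (4,8):dx=-8,dy=+4->D; (5,6):dx=+4,dy=-5->D; (5,7):dx=+1,dy=+9->C
  (5,8):dx=-5,dy=+2->D; (6,7):dx=-3,dy=+14->D; (6,8):dx=-9,dy=+7->D; (7,8):dx=-6,dy=-7->C
Step 2: C = 8, D = 20, total pairs = 28.
Step 3: tau = (C - D)/(n(n-1)/2) = (8 - 20)/28 = -0.428571.
Step 4: Exact two-sided p-value (enumerate n! = 40320 permutations of y under H0): p = 0.178869.
Step 5: alpha = 0.1. fail to reject H0.

tau_b = -0.4286 (C=8, D=20), p = 0.178869, fail to reject H0.


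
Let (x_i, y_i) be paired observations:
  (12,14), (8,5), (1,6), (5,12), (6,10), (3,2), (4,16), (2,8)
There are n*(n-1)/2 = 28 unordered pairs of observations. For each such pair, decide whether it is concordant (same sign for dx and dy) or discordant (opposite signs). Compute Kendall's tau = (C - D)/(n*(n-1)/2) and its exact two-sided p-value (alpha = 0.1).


Step 1: Enumerate the 28 unordered pairs (i,j) with i<j and classify each by sign(x_j-x_i) * sign(y_j-y_i).
  (1,2):dx=-4,dy=-9->C; (1,3):dx=-11,dy=-8->C; (1,4):dx=-7,dy=-2->C; (1,5):dx=-6,dy=-4->C
  (1,6):dx=-9,dy=-12->C; (1,7):dx=-8,dy=+2->D; (1,8):dx=-10,dy=-6->C; (2,3):dx=-7,dy=+1->D
  (2,4):dx=-3,dy=+7->D; (2,5):dx=-2,dy=+5->D; (2,6):dx=-5,dy=-3->C; (2,7):dx=-4,dy=+11->D
  (2,8):dx=-6,dy=+3->D; (3,4):dx=+4,dy=+6->C; (3,5):dx=+5,dy=+4->C; (3,6):dx=+2,dy=-4->D
  (3,7):dx=+3,dy=+10->C; (3,8):dx=+1,dy=+2->C; (4,5):dx=+1,dy=-2->D; (4,6):dx=-2,dy=-10->C
  (4,7):dx=-1,dy=+4->D; (4,8):dx=-3,dy=-4->C; (5,6):dx=-3,dy=-8->C; (5,7):dx=-2,dy=+6->D
  (5,8):dx=-4,dy=-2->C; (6,7):dx=+1,dy=+14->C; (6,8):dx=-1,dy=+6->D; (7,8):dx=-2,dy=-8->C
Step 2: C = 17, D = 11, total pairs = 28.
Step 3: tau = (C - D)/(n(n-1)/2) = (17 - 11)/28 = 0.214286.
Step 4: Exact two-sided p-value (enumerate n! = 40320 permutations of y under H0): p = 0.548413.
Step 5: alpha = 0.1. fail to reject H0.

tau_b = 0.2143 (C=17, D=11), p = 0.548413, fail to reject H0.


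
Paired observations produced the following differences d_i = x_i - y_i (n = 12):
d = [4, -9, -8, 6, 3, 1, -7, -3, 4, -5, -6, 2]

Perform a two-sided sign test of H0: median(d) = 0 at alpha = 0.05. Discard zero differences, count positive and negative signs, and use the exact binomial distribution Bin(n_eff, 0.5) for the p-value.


Step 1: Discard zero differences. Original n = 12; n_eff = number of nonzero differences = 12.
Nonzero differences (with sign): +4, -9, -8, +6, +3, +1, -7, -3, +4, -5, -6, +2
Step 2: Count signs: positive = 6, negative = 6.
Step 3: Under H0: P(positive) = 0.5, so the number of positives S ~ Bin(12, 0.5).
Step 4: Two-sided exact p-value = sum of Bin(12,0.5) probabilities at or below the observed probability = 1.000000.
Step 5: alpha = 0.05. fail to reject H0.

n_eff = 12, pos = 6, neg = 6, p = 1.000000, fail to reject H0.


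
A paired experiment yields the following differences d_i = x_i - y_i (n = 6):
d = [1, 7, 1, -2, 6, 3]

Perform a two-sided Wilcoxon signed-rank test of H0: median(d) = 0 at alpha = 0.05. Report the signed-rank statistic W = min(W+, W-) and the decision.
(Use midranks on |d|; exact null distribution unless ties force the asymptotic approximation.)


Step 1: Drop any zero differences (none here) and take |d_i|.
|d| = [1, 7, 1, 2, 6, 3]
Step 2: Midrank |d_i| (ties get averaged ranks).
ranks: |1|->1.5, |7|->6, |1|->1.5, |2|->3, |6|->5, |3|->4
Step 3: Attach original signs; sum ranks with positive sign and with negative sign.
W+ = 1.5 + 6 + 1.5 + 5 + 4 = 18
W- = 3 = 3
(Check: W+ + W- = 21 should equal n(n+1)/2 = 21.)
Step 4: Test statistic W = min(W+, W-) = 3.
Step 5: Ties in |d|, so use the tie-corrected normal approximation.
        E[W] = n(n+1)/4 = 6*7/4 = 10.5.
        Tie groups: |d|=1 (t=2); sum(t^3 - t) = 6.
        Var[W] = n(n+1)(2n+1)/24 - sum(t^3-t)/48 = 546/24 - 6/48 = 22.625.
        z = (W - E[W]) / sqrt(Var[W]) = (3 - 10.5) / 4.7566 = -1.5768.
        Two-sided p = 2*Phi(z) = 0.114850.
Step 6: alpha = 0.05. fail to reject H0.

W+ = 18, W- = 3, W = min = 3, p = 0.114850, fail to reject H0.


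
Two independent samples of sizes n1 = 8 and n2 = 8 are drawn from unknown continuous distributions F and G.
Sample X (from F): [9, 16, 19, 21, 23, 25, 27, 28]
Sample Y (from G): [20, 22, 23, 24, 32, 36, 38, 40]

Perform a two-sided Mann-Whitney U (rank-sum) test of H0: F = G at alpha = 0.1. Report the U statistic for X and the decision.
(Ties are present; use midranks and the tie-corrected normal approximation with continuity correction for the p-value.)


Step 1: Combine and sort all 16 observations; assign midranks.
sorted (value, group): (9,X), (16,X), (19,X), (20,Y), (21,X), (22,Y), (23,X), (23,Y), (24,Y), (25,X), (27,X), (28,X), (32,Y), (36,Y), (38,Y), (40,Y)
ranks: 9->1, 16->2, 19->3, 20->4, 21->5, 22->6, 23->7.5, 23->7.5, 24->9, 25->10, 27->11, 28->12, 32->13, 36->14, 38->15, 40->16
Step 2: Rank sum for X: R1 = 1 + 2 + 3 + 5 + 7.5 + 10 + 11 + 12 = 51.5.
Step 3: U_X = R1 - n1(n1+1)/2 = 51.5 - 8*9/2 = 51.5 - 36 = 15.5.
       U_Y = n1*n2 - U_X = 64 - 15.5 = 48.5.
Step 4: Ties are present, so use the tie-corrected normal approximation (with continuity correction) for the p-value.
Step 5: p-value = 0.092652; compare to alpha = 0.1. reject H0.

U_X = 15.5, p = 0.092652, reject H0 at alpha = 0.1.


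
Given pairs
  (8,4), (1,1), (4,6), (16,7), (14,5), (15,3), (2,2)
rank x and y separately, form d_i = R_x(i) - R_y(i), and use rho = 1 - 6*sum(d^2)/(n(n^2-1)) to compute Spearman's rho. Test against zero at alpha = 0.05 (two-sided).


Step 1: Rank x and y separately (midranks; no ties here).
rank(x): 8->4, 1->1, 4->3, 16->7, 14->5, 15->6, 2->2
rank(y): 4->4, 1->1, 6->6, 7->7, 5->5, 3->3, 2->2
Step 2: d_i = R_x(i) - R_y(i); compute d_i^2.
  (4-4)^2=0, (1-1)^2=0, (3-6)^2=9, (7-7)^2=0, (5-5)^2=0, (6-3)^2=9, (2-2)^2=0
sum(d^2) = 18.
Step 3: rho = 1 - 6*18 / (7*(7^2 - 1)) = 1 - 108/336 = 0.678571.
Step 4: Under H0, t = rho * sqrt((n-2)/(1-rho^2)) = 2.0657 ~ t(5).
Step 5: Two-sided p-value from the t-distribution with 5 df = 0.093750.
Step 6: alpha = 0.05. fail to reject H0.

rho = 0.6786, p = 0.093750, fail to reject H0 at alpha = 0.05.


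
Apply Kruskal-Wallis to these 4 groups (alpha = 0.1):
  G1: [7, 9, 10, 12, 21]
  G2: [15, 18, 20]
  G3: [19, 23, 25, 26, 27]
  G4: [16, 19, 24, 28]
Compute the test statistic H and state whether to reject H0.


Step 1: Combine all N = 17 observations and assign midranks.
sorted (value, group, rank): (7,G1,1), (9,G1,2), (10,G1,3), (12,G1,4), (15,G2,5), (16,G4,6), (18,G2,7), (19,G3,8.5), (19,G4,8.5), (20,G2,10), (21,G1,11), (23,G3,12), (24,G4,13), (25,G3,14), (26,G3,15), (27,G3,16), (28,G4,17)
Step 2: Sum ranks within each group.
R_1 = 21 (n_1 = 5)
R_2 = 22 (n_2 = 3)
R_3 = 65.5 (n_3 = 5)
R_4 = 44.5 (n_4 = 4)
Step 3: H = 12/(N(N+1)) * sum(R_i^2/n_i) - 3(N+1)
     = 12/(17*18) * (21^2/5 + 22^2/3 + 65.5^2/5 + 44.5^2/4) - 3*18
     = 0.039216 * 1602.65 - 54
     = 8.848856.
Step 4: Ties present; correction factor C = 1 - 6/(17^3 - 17) = 0.998775. Corrected H = 8.848856 / 0.998775 = 8.859714.
Step 5: Under H0, H ~ chi^2(3); p-value = 0.031215.
Step 6: alpha = 0.1. reject H0.

H = 8.8597, df = 3, p = 0.031215, reject H0.


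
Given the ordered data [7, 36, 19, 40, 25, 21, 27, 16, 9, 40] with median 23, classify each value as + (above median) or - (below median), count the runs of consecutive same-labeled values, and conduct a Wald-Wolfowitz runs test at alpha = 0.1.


Step 1: Compute median = 23; label A = above, B = below.
Labels in order: BABAABABBA  (n_A = 5, n_B = 5)
Step 2: Count runs R = 8.
Step 3: Under H0 (random ordering), E[R] = 2*n_A*n_B/(n_A+n_B) + 1 = 2*5*5/10 + 1 = 6.0000.
        Var[R] = 2*n_A*n_B*(2*n_A*n_B - n_A - n_B) / ((n_A+n_B)^2 * (n_A+n_B-1)) = 2000/900 = 2.2222.
        SD[R] = 1.4907.
Step 4: Continuity-corrected z = (R - 0.5 - E[R]) / SD[R] = (8 - 0.5 - 6.0000) / 1.4907 = 1.0062.
Step 5: Two-sided p-value via normal approximation = 2*(1 - Phi(|z|)) = 0.314305.
Step 6: alpha = 0.1. fail to reject H0.

R = 8, z = 1.0062, p = 0.314305, fail to reject H0.


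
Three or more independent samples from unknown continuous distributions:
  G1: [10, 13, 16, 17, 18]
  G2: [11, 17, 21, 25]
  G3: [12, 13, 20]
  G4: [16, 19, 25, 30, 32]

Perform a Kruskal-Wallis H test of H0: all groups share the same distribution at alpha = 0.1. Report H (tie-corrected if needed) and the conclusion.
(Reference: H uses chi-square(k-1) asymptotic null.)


Step 1: Combine all N = 17 observations and assign midranks.
sorted (value, group, rank): (10,G1,1), (11,G2,2), (12,G3,3), (13,G1,4.5), (13,G3,4.5), (16,G1,6.5), (16,G4,6.5), (17,G1,8.5), (17,G2,8.5), (18,G1,10), (19,G4,11), (20,G3,12), (21,G2,13), (25,G2,14.5), (25,G4,14.5), (30,G4,16), (32,G4,17)
Step 2: Sum ranks within each group.
R_1 = 30.5 (n_1 = 5)
R_2 = 38 (n_2 = 4)
R_3 = 19.5 (n_3 = 3)
R_4 = 65 (n_4 = 5)
Step 3: H = 12/(N(N+1)) * sum(R_i^2/n_i) - 3(N+1)
     = 12/(17*18) * (30.5^2/5 + 38^2/4 + 19.5^2/3 + 65^2/5) - 3*18
     = 0.039216 * 1518.8 - 54
     = 5.560784.
Step 4: Ties present; correction factor C = 1 - 24/(17^3 - 17) = 0.995098. Corrected H = 5.560784 / 0.995098 = 5.588177.
Step 5: Under H0, H ~ chi^2(3); p-value = 0.133459.
Step 6: alpha = 0.1. fail to reject H0.

H = 5.5882, df = 3, p = 0.133459, fail to reject H0.


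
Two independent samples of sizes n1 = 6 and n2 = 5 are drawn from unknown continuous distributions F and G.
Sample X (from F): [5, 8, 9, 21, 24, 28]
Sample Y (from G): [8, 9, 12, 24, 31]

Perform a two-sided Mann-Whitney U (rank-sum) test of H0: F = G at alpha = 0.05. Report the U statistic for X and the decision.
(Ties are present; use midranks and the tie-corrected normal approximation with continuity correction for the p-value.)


Step 1: Combine and sort all 11 observations; assign midranks.
sorted (value, group): (5,X), (8,X), (8,Y), (9,X), (9,Y), (12,Y), (21,X), (24,X), (24,Y), (28,X), (31,Y)
ranks: 5->1, 8->2.5, 8->2.5, 9->4.5, 9->4.5, 12->6, 21->7, 24->8.5, 24->8.5, 28->10, 31->11
Step 2: Rank sum for X: R1 = 1 + 2.5 + 4.5 + 7 + 8.5 + 10 = 33.5.
Step 3: U_X = R1 - n1(n1+1)/2 = 33.5 - 6*7/2 = 33.5 - 21 = 12.5.
       U_Y = n1*n2 - U_X = 30 - 12.5 = 17.5.
Step 4: Ties are present, so use the tie-corrected normal approximation (with continuity correction) for the p-value.
Step 5: p-value = 0.713124; compare to alpha = 0.05. fail to reject H0.

U_X = 12.5, p = 0.713124, fail to reject H0 at alpha = 0.05.


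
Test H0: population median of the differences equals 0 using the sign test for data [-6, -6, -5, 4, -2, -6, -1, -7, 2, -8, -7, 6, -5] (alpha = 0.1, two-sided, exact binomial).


Step 1: Discard zero differences. Original n = 13; n_eff = number of nonzero differences = 13.
Nonzero differences (with sign): -6, -6, -5, +4, -2, -6, -1, -7, +2, -8, -7, +6, -5
Step 2: Count signs: positive = 3, negative = 10.
Step 3: Under H0: P(positive) = 0.5, so the number of positives S ~ Bin(13, 0.5).
Step 4: Two-sided exact p-value = sum of Bin(13,0.5) probabilities at or below the observed probability = 0.092285.
Step 5: alpha = 0.1. reject H0.

n_eff = 13, pos = 3, neg = 10, p = 0.092285, reject H0.


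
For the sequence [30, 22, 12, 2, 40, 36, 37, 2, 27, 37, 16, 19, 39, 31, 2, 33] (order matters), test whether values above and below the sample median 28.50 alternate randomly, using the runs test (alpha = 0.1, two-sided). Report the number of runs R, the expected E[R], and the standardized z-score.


Step 1: Compute median = 28.50; label A = above, B = below.
Labels in order: ABBBAAABBABBAABA  (n_A = 8, n_B = 8)
Step 2: Count runs R = 9.
Step 3: Under H0 (random ordering), E[R] = 2*n_A*n_B/(n_A+n_B) + 1 = 2*8*8/16 + 1 = 9.0000.
        Var[R] = 2*n_A*n_B*(2*n_A*n_B - n_A - n_B) / ((n_A+n_B)^2 * (n_A+n_B-1)) = 14336/3840 = 3.7333.
        SD[R] = 1.9322.
Step 4: R = E[R], so z = 0 with no continuity correction.
Step 5: Two-sided p-value via normal approximation = 2*(1 - Phi(|z|)) = 1.000000.
Step 6: alpha = 0.1. fail to reject H0.

R = 9, z = 0.0000, p = 1.000000, fail to reject H0.


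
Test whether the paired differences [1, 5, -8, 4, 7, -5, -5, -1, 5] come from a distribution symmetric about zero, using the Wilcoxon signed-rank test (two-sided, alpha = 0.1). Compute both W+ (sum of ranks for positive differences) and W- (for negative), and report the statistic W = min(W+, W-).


Step 1: Drop any zero differences (none here) and take |d_i|.
|d| = [1, 5, 8, 4, 7, 5, 5, 1, 5]
Step 2: Midrank |d_i| (ties get averaged ranks).
ranks: |1|->1.5, |5|->5.5, |8|->9, |4|->3, |7|->8, |5|->5.5, |5|->5.5, |1|->1.5, |5|->5.5
Step 3: Attach original signs; sum ranks with positive sign and with negative sign.
W+ = 1.5 + 5.5 + 3 + 8 + 5.5 = 23.5
W- = 9 + 5.5 + 5.5 + 1.5 = 21.5
(Check: W+ + W- = 45 should equal n(n+1)/2 = 45.)
Step 4: Test statistic W = min(W+, W-) = 21.5.
Step 5: Ties in |d|, so use the tie-corrected normal approximation.
        E[W] = n(n+1)/4 = 9*10/4 = 22.5.
        Tie groups: |d|=1 (t=2), |d|=5 (t=4); sum(t^3 - t) = 66.
        Var[W] = n(n+1)(2n+1)/24 - sum(t^3-t)/48 = 1710/24 - 66/48 = 69.875.
        z = (W - E[W]) / sqrt(Var[W]) = (21.5 - 22.5) / 8.3591 = -0.1196.
        Two-sided p = 2*Phi(z) = 0.904776.
Step 6: alpha = 0.1. fail to reject H0.

W+ = 23.5, W- = 21.5, W = min = 21.5, p = 0.904776, fail to reject H0.


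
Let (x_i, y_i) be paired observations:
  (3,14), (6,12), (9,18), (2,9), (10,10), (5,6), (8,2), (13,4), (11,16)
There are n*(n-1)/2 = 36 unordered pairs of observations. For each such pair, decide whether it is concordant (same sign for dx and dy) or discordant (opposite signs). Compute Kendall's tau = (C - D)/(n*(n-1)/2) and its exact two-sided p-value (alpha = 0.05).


Step 1: Enumerate the 36 unordered pairs (i,j) with i<j and classify each by sign(x_j-x_i) * sign(y_j-y_i).
  (1,2):dx=+3,dy=-2->D; (1,3):dx=+6,dy=+4->C; (1,4):dx=-1,dy=-5->C; (1,5):dx=+7,dy=-4->D
  (1,6):dx=+2,dy=-8->D; (1,7):dx=+5,dy=-12->D; (1,8):dx=+10,dy=-10->D; (1,9):dx=+8,dy=+2->C
  (2,3):dx=+3,dy=+6->C; (2,4):dx=-4,dy=-3->C; (2,5):dx=+4,dy=-2->D; (2,6):dx=-1,dy=-6->C
  (2,7):dx=+2,dy=-10->D; (2,8):dx=+7,dy=-8->D; (2,9):dx=+5,dy=+4->C; (3,4):dx=-7,dy=-9->C
  (3,5):dx=+1,dy=-8->D; (3,6):dx=-4,dy=-12->C; (3,7):dx=-1,dy=-16->C; (3,8):dx=+4,dy=-14->D
  (3,9):dx=+2,dy=-2->D; (4,5):dx=+8,dy=+1->C; (4,6):dx=+3,dy=-3->D; (4,7):dx=+6,dy=-7->D
  (4,8):dx=+11,dy=-5->D; (4,9):dx=+9,dy=+7->C; (5,6):dx=-5,dy=-4->C; (5,7):dx=-2,dy=-8->C
  (5,8):dx=+3,dy=-6->D; (5,9):dx=+1,dy=+6->C; (6,7):dx=+3,dy=-4->D; (6,8):dx=+8,dy=-2->D
  (6,9):dx=+6,dy=+10->C; (7,8):dx=+5,dy=+2->C; (7,9):dx=+3,dy=+14->C; (8,9):dx=-2,dy=+12->D
Step 2: C = 18, D = 18, total pairs = 36.
Step 3: tau = (C - D)/(n(n-1)/2) = (18 - 18)/36 = 0.000000.
Step 4: Exact two-sided p-value (enumerate n! = 362880 permutations of y under H0): p = 1.000000.
Step 5: alpha = 0.05. fail to reject H0.

tau_b = 0.0000 (C=18, D=18), p = 1.000000, fail to reject H0.


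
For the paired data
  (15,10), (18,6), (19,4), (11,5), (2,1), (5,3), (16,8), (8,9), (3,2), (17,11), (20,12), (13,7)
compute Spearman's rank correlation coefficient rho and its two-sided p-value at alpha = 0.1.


Step 1: Rank x and y separately (midranks; no ties here).
rank(x): 15->7, 18->10, 19->11, 11->5, 2->1, 5->3, 16->8, 8->4, 3->2, 17->9, 20->12, 13->6
rank(y): 10->10, 6->6, 4->4, 5->5, 1->1, 3->3, 8->8, 9->9, 2->2, 11->11, 12->12, 7->7
Step 2: d_i = R_x(i) - R_y(i); compute d_i^2.
  (7-10)^2=9, (10-6)^2=16, (11-4)^2=49, (5-5)^2=0, (1-1)^2=0, (3-3)^2=0, (8-8)^2=0, (4-9)^2=25, (2-2)^2=0, (9-11)^2=4, (12-12)^2=0, (6-7)^2=1
sum(d^2) = 104.
Step 3: rho = 1 - 6*104 / (12*(12^2 - 1)) = 1 - 624/1716 = 0.636364.
Step 4: Under H0, t = rho * sqrt((n-2)/(1-rho^2)) = 2.6087 ~ t(10).
Step 5: Two-sided p-value from the t-distribution with 10 df = 0.026097.
Step 6: alpha = 0.1. reject H0.

rho = 0.6364, p = 0.026097, reject H0 at alpha = 0.1.


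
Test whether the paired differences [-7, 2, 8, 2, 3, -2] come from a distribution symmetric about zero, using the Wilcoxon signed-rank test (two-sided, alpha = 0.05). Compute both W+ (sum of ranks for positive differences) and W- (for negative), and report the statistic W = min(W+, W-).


Step 1: Drop any zero differences (none here) and take |d_i|.
|d| = [7, 2, 8, 2, 3, 2]
Step 2: Midrank |d_i| (ties get averaged ranks).
ranks: |7|->5, |2|->2, |8|->6, |2|->2, |3|->4, |2|->2
Step 3: Attach original signs; sum ranks with positive sign and with negative sign.
W+ = 2 + 6 + 2 + 4 = 14
W- = 5 + 2 = 7
(Check: W+ + W- = 21 should equal n(n+1)/2 = 21.)
Step 4: Test statistic W = min(W+, W-) = 7.
Step 5: Ties in |d|, so use the tie-corrected normal approximation.
        E[W] = n(n+1)/4 = 6*7/4 = 10.5.
        Tie groups: |d|=2 (t=3); sum(t^3 - t) = 24.
        Var[W] = n(n+1)(2n+1)/24 - sum(t^3-t)/48 = 546/24 - 24/48 = 22.25.
        z = (W - E[W]) / sqrt(Var[W]) = (7 - 10.5) / 4.7170 = -0.7420.
        Two-sided p = 2*Phi(z) = 0.458088.
Step 6: alpha = 0.05. fail to reject H0.

W+ = 14, W- = 7, W = min = 7, p = 0.458088, fail to reject H0.


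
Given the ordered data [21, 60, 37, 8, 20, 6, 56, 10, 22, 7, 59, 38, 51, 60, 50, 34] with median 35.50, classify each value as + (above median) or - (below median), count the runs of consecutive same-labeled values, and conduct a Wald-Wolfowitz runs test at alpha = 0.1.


Step 1: Compute median = 35.50; label A = above, B = below.
Labels in order: BAABBBABBBAAAAAB  (n_A = 8, n_B = 8)
Step 2: Count runs R = 7.
Step 3: Under H0 (random ordering), E[R] = 2*n_A*n_B/(n_A+n_B) + 1 = 2*8*8/16 + 1 = 9.0000.
        Var[R] = 2*n_A*n_B*(2*n_A*n_B - n_A - n_B) / ((n_A+n_B)^2 * (n_A+n_B-1)) = 14336/3840 = 3.7333.
        SD[R] = 1.9322.
Step 4: Continuity-corrected z = (R + 0.5 - E[R]) / SD[R] = (7 + 0.5 - 9.0000) / 1.9322 = -0.7763.
Step 5: Two-sided p-value via normal approximation = 2*(1 - Phi(|z|)) = 0.437558.
Step 6: alpha = 0.1. fail to reject H0.

R = 7, z = -0.7763, p = 0.437558, fail to reject H0.


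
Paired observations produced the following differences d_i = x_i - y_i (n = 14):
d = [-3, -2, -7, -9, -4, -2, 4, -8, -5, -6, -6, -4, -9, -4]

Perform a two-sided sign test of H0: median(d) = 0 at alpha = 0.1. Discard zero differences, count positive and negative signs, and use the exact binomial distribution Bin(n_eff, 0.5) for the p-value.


Step 1: Discard zero differences. Original n = 14; n_eff = number of nonzero differences = 14.
Nonzero differences (with sign): -3, -2, -7, -9, -4, -2, +4, -8, -5, -6, -6, -4, -9, -4
Step 2: Count signs: positive = 1, negative = 13.
Step 3: Under H0: P(positive) = 0.5, so the number of positives S ~ Bin(14, 0.5).
Step 4: Two-sided exact p-value = sum of Bin(14,0.5) probabilities at or below the observed probability = 0.001831.
Step 5: alpha = 0.1. reject H0.

n_eff = 14, pos = 1, neg = 13, p = 0.001831, reject H0.


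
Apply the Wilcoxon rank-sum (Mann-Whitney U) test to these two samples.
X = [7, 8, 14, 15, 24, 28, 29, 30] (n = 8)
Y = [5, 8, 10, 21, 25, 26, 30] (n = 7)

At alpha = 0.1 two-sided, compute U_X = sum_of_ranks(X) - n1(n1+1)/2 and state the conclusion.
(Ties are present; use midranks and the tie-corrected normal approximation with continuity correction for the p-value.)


Step 1: Combine and sort all 15 observations; assign midranks.
sorted (value, group): (5,Y), (7,X), (8,X), (8,Y), (10,Y), (14,X), (15,X), (21,Y), (24,X), (25,Y), (26,Y), (28,X), (29,X), (30,X), (30,Y)
ranks: 5->1, 7->2, 8->3.5, 8->3.5, 10->5, 14->6, 15->7, 21->8, 24->9, 25->10, 26->11, 28->12, 29->13, 30->14.5, 30->14.5
Step 2: Rank sum for X: R1 = 2 + 3.5 + 6 + 7 + 9 + 12 + 13 + 14.5 = 67.
Step 3: U_X = R1 - n1(n1+1)/2 = 67 - 8*9/2 = 67 - 36 = 31.
       U_Y = n1*n2 - U_X = 56 - 31 = 25.
Step 4: Ties are present, so use the tie-corrected normal approximation (with continuity correction) for the p-value.
Step 5: p-value = 0.771941; compare to alpha = 0.1. fail to reject H0.

U_X = 31, p = 0.771941, fail to reject H0 at alpha = 0.1.


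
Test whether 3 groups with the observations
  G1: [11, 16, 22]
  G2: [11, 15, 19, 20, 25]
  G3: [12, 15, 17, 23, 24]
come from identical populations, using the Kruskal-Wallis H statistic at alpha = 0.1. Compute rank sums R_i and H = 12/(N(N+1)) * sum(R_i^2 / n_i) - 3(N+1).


Step 1: Combine all N = 13 observations and assign midranks.
sorted (value, group, rank): (11,G1,1.5), (11,G2,1.5), (12,G3,3), (15,G2,4.5), (15,G3,4.5), (16,G1,6), (17,G3,7), (19,G2,8), (20,G2,9), (22,G1,10), (23,G3,11), (24,G3,12), (25,G2,13)
Step 2: Sum ranks within each group.
R_1 = 17.5 (n_1 = 3)
R_2 = 36 (n_2 = 5)
R_3 = 37.5 (n_3 = 5)
Step 3: H = 12/(N(N+1)) * sum(R_i^2/n_i) - 3(N+1)
     = 12/(13*14) * (17.5^2/3 + 36^2/5 + 37.5^2/5) - 3*14
     = 0.065934 * 642.533 - 42
     = 0.364835.
Step 4: Ties present; correction factor C = 1 - 12/(13^3 - 13) = 0.994505. Corrected H = 0.364835 / 0.994505 = 0.366851.
Step 5: Under H0, H ~ chi^2(2); p-value = 0.832414.
Step 6: alpha = 0.1. fail to reject H0.

H = 0.3669, df = 2, p = 0.832414, fail to reject H0.


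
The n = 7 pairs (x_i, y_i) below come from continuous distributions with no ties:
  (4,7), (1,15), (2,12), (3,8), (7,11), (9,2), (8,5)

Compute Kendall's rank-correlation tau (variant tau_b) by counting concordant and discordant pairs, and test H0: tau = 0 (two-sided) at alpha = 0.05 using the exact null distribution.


Step 1: Enumerate the 21 unordered pairs (i,j) with i<j and classify each by sign(x_j-x_i) * sign(y_j-y_i).
  (1,2):dx=-3,dy=+8->D; (1,3):dx=-2,dy=+5->D; (1,4):dx=-1,dy=+1->D; (1,5):dx=+3,dy=+4->C
  (1,6):dx=+5,dy=-5->D; (1,7):dx=+4,dy=-2->D; (2,3):dx=+1,dy=-3->D; (2,4):dx=+2,dy=-7->D
  (2,5):dx=+6,dy=-4->D; (2,6):dx=+8,dy=-13->D; (2,7):dx=+7,dy=-10->D; (3,4):dx=+1,dy=-4->D
  (3,5):dx=+5,dy=-1->D; (3,6):dx=+7,dy=-10->D; (3,7):dx=+6,dy=-7->D; (4,5):dx=+4,dy=+3->C
  (4,6):dx=+6,dy=-6->D; (4,7):dx=+5,dy=-3->D; (5,6):dx=+2,dy=-9->D; (5,7):dx=+1,dy=-6->D
  (6,7):dx=-1,dy=+3->D
Step 2: C = 2, D = 19, total pairs = 21.
Step 3: tau = (C - D)/(n(n-1)/2) = (2 - 19)/21 = -0.809524.
Step 4: Exact two-sided p-value (enumerate n! = 5040 permutations of y under H0): p = 0.010714.
Step 5: alpha = 0.05. reject H0.

tau_b = -0.8095 (C=2, D=19), p = 0.010714, reject H0.


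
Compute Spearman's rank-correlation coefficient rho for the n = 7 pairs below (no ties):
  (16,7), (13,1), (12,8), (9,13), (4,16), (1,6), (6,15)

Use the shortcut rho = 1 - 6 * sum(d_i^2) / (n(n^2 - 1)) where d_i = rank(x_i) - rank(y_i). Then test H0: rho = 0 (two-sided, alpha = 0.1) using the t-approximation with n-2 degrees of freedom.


Step 1: Rank x and y separately (midranks; no ties here).
rank(x): 16->7, 13->6, 12->5, 9->4, 4->2, 1->1, 6->3
rank(y): 7->3, 1->1, 8->4, 13->5, 16->7, 6->2, 15->6
Step 2: d_i = R_x(i) - R_y(i); compute d_i^2.
  (7-3)^2=16, (6-1)^2=25, (5-4)^2=1, (4-5)^2=1, (2-7)^2=25, (1-2)^2=1, (3-6)^2=9
sum(d^2) = 78.
Step 3: rho = 1 - 6*78 / (7*(7^2 - 1)) = 1 - 468/336 = -0.392857.
Step 4: Under H0, t = rho * sqrt((n-2)/(1-rho^2)) = -0.9553 ~ t(5).
Step 5: Two-sided p-value from the t-distribution with 5 df = 0.383317.
Step 6: alpha = 0.1. fail to reject H0.

rho = -0.3929, p = 0.383317, fail to reject H0 at alpha = 0.1.


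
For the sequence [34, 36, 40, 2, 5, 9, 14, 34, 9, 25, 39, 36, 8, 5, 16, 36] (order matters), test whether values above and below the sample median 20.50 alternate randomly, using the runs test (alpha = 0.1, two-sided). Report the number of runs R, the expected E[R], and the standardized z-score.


Step 1: Compute median = 20.50; label A = above, B = below.
Labels in order: AAABBBBABAAABBBA  (n_A = 8, n_B = 8)
Step 2: Count runs R = 7.
Step 3: Under H0 (random ordering), E[R] = 2*n_A*n_B/(n_A+n_B) + 1 = 2*8*8/16 + 1 = 9.0000.
        Var[R] = 2*n_A*n_B*(2*n_A*n_B - n_A - n_B) / ((n_A+n_B)^2 * (n_A+n_B-1)) = 14336/3840 = 3.7333.
        SD[R] = 1.9322.
Step 4: Continuity-corrected z = (R + 0.5 - E[R]) / SD[R] = (7 + 0.5 - 9.0000) / 1.9322 = -0.7763.
Step 5: Two-sided p-value via normal approximation = 2*(1 - Phi(|z|)) = 0.437558.
Step 6: alpha = 0.1. fail to reject H0.

R = 7, z = -0.7763, p = 0.437558, fail to reject H0.


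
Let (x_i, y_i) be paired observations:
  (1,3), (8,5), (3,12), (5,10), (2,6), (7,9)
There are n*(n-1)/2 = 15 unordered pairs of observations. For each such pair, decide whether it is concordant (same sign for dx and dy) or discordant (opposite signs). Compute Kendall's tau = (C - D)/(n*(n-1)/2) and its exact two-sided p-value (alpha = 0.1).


Step 1: Enumerate the 15 unordered pairs (i,j) with i<j and classify each by sign(x_j-x_i) * sign(y_j-y_i).
  (1,2):dx=+7,dy=+2->C; (1,3):dx=+2,dy=+9->C; (1,4):dx=+4,dy=+7->C; (1,5):dx=+1,dy=+3->C
  (1,6):dx=+6,dy=+6->C; (2,3):dx=-5,dy=+7->D; (2,4):dx=-3,dy=+5->D; (2,5):dx=-6,dy=+1->D
  (2,6):dx=-1,dy=+4->D; (3,4):dx=+2,dy=-2->D; (3,5):dx=-1,dy=-6->C; (3,6):dx=+4,dy=-3->D
  (4,5):dx=-3,dy=-4->C; (4,6):dx=+2,dy=-1->D; (5,6):dx=+5,dy=+3->C
Step 2: C = 8, D = 7, total pairs = 15.
Step 3: tau = (C - D)/(n(n-1)/2) = (8 - 7)/15 = 0.066667.
Step 4: Exact two-sided p-value (enumerate n! = 720 permutations of y under H0): p = 1.000000.
Step 5: alpha = 0.1. fail to reject H0.

tau_b = 0.0667 (C=8, D=7), p = 1.000000, fail to reject H0.


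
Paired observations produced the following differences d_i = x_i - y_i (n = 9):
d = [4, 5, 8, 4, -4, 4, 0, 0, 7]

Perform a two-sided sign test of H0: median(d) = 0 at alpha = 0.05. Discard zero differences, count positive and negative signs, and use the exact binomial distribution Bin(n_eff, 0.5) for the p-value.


Step 1: Discard zero differences. Original n = 9; n_eff = number of nonzero differences = 7.
Nonzero differences (with sign): +4, +5, +8, +4, -4, +4, +7
Step 2: Count signs: positive = 6, negative = 1.
Step 3: Under H0: P(positive) = 0.5, so the number of positives S ~ Bin(7, 0.5).
Step 4: Two-sided exact p-value = sum of Bin(7,0.5) probabilities at or below the observed probability = 0.125000.
Step 5: alpha = 0.05. fail to reject H0.

n_eff = 7, pos = 6, neg = 1, p = 0.125000, fail to reject H0.


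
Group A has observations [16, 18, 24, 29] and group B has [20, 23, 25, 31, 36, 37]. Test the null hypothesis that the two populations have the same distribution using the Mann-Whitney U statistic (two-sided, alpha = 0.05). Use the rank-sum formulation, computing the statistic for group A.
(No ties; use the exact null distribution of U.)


Step 1: Combine and sort all 10 observations; assign midranks.
sorted (value, group): (16,X), (18,X), (20,Y), (23,Y), (24,X), (25,Y), (29,X), (31,Y), (36,Y), (37,Y)
ranks: 16->1, 18->2, 20->3, 23->4, 24->5, 25->6, 29->7, 31->8, 36->9, 37->10
Step 2: Rank sum for X: R1 = 1 + 2 + 5 + 7 = 15.
Step 3: U_X = R1 - n1(n1+1)/2 = 15 - 4*5/2 = 15 - 10 = 5.
       U_Y = n1*n2 - U_X = 24 - 5 = 19.
Step 4: No ties, so the exact null distribution of U (based on enumerating the C(10,4) = 210 equally likely rank assignments) gives the two-sided p-value.
Step 5: p-value = 0.171429; compare to alpha = 0.05. fail to reject H0.

U_X = 5, p = 0.171429, fail to reject H0 at alpha = 0.05.


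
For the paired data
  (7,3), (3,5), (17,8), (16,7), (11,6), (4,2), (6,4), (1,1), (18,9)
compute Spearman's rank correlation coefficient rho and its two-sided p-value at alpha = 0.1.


Step 1: Rank x and y separately (midranks; no ties here).
rank(x): 7->5, 3->2, 17->8, 16->7, 11->6, 4->3, 6->4, 1->1, 18->9
rank(y): 3->3, 5->5, 8->8, 7->7, 6->6, 2->2, 4->4, 1->1, 9->9
Step 2: d_i = R_x(i) - R_y(i); compute d_i^2.
  (5-3)^2=4, (2-5)^2=9, (8-8)^2=0, (7-7)^2=0, (6-6)^2=0, (3-2)^2=1, (4-4)^2=0, (1-1)^2=0, (9-9)^2=0
sum(d^2) = 14.
Step 3: rho = 1 - 6*14 / (9*(9^2 - 1)) = 1 - 84/720 = 0.883333.
Step 4: Under H0, t = rho * sqrt((n-2)/(1-rho^2)) = 4.9858 ~ t(7).
Step 5: Two-sided p-value from the t-distribution with 7 df = 0.001591.
Step 6: alpha = 0.1. reject H0.

rho = 0.8833, p = 0.001591, reject H0 at alpha = 0.1.


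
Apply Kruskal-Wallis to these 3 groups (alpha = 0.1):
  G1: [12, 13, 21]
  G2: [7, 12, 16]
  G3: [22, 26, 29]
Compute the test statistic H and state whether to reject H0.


Step 1: Combine all N = 9 observations and assign midranks.
sorted (value, group, rank): (7,G2,1), (12,G1,2.5), (12,G2,2.5), (13,G1,4), (16,G2,5), (21,G1,6), (22,G3,7), (26,G3,8), (29,G3,9)
Step 2: Sum ranks within each group.
R_1 = 12.5 (n_1 = 3)
R_2 = 8.5 (n_2 = 3)
R_3 = 24 (n_3 = 3)
Step 3: H = 12/(N(N+1)) * sum(R_i^2/n_i) - 3(N+1)
     = 12/(9*10) * (12.5^2/3 + 8.5^2/3 + 24^2/3) - 3*10
     = 0.133333 * 268.167 - 30
     = 5.755556.
Step 4: Ties present; correction factor C = 1 - 6/(9^3 - 9) = 0.991667. Corrected H = 5.755556 / 0.991667 = 5.803922.
Step 5: Under H0, H ~ chi^2(2); p-value = 0.054915.
Step 6: alpha = 0.1. reject H0.

H = 5.8039, df = 2, p = 0.054915, reject H0.
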